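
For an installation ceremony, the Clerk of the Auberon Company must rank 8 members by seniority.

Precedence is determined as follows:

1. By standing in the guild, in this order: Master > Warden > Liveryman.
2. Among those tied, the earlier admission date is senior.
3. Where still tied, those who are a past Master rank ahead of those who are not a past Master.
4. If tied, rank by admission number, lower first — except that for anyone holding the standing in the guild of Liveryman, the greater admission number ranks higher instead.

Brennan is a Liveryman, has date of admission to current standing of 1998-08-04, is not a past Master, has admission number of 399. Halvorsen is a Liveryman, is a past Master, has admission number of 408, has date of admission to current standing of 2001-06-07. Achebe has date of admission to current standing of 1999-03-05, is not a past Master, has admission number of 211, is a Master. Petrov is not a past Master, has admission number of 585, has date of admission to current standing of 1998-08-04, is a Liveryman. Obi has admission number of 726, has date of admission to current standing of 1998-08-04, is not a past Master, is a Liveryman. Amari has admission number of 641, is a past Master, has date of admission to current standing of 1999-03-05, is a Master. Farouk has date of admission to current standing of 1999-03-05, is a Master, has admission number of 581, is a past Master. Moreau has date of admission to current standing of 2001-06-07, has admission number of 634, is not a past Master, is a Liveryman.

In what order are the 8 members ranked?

Farouk, Amari, Achebe, Obi, Petrov, Brennan, Halvorsen, Moreau

By standing in the guild: Farouk, Amari and Achebe (Master); then Obi, Petrov, Brennan, Halvorsen and Moreau (Liveryman).
Farouk, Amari and Achebe all have date of admission to current standing 1999-03-05, so the next rule applies.
Among Farouk, Amari and Achebe, a past Master before not a past Master: Farouk and Amari (a past Master) before Achebe (not a past Master).
Among Farouk and Amari, by admission number (lower first): Farouk (581) before Amari (641).
Among Obi, Petrov, Brennan, Halvorsen and Moreau, by date of admission to current standing (earlier first): Obi, Petrov and Brennan (1998-08-04) before Halvorsen and Moreau (2001-06-07).
Obi, Petrov and Brennan are each not a past Master, so the next rule applies.
Among Obi, Petrov and Brennan, by admission number (higher first) (reversed rule for this group): Obi (726) before Petrov (585) before Brennan (399).
Among Halvorsen and Moreau, a past Master before not a past Master: Halvorsen (a past Master) before Moreau (not a past Master).
Full order: Farouk, Amari, Achebe, Obi, Petrov, Brennan, Halvorsen, Moreau.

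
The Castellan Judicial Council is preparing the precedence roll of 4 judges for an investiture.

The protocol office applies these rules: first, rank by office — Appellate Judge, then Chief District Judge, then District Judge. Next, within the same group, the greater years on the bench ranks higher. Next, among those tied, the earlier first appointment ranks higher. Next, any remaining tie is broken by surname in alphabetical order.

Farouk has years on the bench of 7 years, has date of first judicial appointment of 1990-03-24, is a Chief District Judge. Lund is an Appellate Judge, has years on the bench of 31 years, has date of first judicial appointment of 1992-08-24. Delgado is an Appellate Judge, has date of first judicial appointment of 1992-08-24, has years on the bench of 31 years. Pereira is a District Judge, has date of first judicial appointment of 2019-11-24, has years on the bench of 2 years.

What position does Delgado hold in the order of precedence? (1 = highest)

By office: Delgado and Lund (Appellate Judge); then Farouk (Chief District Judge); then Pereira (District Judge).
Delgado and Lund both have years on the bench 31 years, so the next rule applies.
Delgado and Lund both have date of first judicial appointment 1992-08-24, so the next rule applies.
Among Delgado and Lund, alphabetically by surname: Delgado before Lund.
Order: Delgado, Lund, Farouk, Pereira. So position 1.

1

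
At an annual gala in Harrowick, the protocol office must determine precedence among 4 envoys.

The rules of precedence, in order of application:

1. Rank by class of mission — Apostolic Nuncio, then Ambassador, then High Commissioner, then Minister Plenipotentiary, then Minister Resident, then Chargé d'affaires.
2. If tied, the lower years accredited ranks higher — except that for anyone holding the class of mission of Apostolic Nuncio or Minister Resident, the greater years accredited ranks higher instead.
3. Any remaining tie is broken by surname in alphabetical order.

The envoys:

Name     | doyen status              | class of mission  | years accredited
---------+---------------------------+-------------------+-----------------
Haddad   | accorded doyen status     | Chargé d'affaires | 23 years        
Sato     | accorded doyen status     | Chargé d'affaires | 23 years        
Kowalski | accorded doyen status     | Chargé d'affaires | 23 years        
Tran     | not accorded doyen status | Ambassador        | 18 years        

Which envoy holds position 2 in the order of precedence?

Haddad

By class of mission: Tran (Ambassador); then Haddad, Kowalski and Sato (Chargé d'affaires).
Haddad, Kowalski and Sato all have years accredited 23 years, so the next rule applies.
Among Haddad, Kowalski and Sato, alphabetically by surname: Haddad before Kowalski before Sato.
Order: Tran, Haddad, Kowalski, Sato.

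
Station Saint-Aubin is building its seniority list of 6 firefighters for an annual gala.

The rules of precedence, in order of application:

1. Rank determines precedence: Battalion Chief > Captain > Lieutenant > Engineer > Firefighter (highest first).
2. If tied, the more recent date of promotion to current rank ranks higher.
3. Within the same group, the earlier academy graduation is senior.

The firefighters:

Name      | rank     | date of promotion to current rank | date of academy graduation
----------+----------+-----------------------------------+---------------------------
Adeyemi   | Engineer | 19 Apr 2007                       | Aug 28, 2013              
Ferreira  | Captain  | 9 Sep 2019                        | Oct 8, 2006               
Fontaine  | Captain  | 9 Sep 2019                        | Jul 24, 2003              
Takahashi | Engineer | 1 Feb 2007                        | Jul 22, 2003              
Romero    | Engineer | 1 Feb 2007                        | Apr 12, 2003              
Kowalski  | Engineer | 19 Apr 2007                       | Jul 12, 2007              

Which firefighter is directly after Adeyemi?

By rank: Fontaine and Ferreira (Captain); then Kowalski, Adeyemi, Romero and Takahashi (Engineer).
Fontaine and Ferreira both have date of promotion to current rank 9 Sep 2019, so the next rule applies.
Among Fontaine and Ferreira, by date of academy graduation (earlier first): Fontaine (Jul 24, 2003) before Ferreira (Oct 8, 2006).
Among Kowalski, Adeyemi, Romero and Takahashi, by date of promotion to current rank (later first): Kowalski and Adeyemi (19 Apr 2007) before Romero and Takahashi (1 Feb 2007).
Among Kowalski and Adeyemi, by date of academy graduation (earlier first): Kowalski (Jul 12, 2007) before Adeyemi (Aug 28, 2013).
Among Romero and Takahashi, by date of academy graduation (earlier first): Romero (Apr 12, 2003) before Takahashi (Jul 22, 2003).
Order: Fontaine, Ferreira, Kowalski, Adeyemi, Romero, Takahashi.

Romero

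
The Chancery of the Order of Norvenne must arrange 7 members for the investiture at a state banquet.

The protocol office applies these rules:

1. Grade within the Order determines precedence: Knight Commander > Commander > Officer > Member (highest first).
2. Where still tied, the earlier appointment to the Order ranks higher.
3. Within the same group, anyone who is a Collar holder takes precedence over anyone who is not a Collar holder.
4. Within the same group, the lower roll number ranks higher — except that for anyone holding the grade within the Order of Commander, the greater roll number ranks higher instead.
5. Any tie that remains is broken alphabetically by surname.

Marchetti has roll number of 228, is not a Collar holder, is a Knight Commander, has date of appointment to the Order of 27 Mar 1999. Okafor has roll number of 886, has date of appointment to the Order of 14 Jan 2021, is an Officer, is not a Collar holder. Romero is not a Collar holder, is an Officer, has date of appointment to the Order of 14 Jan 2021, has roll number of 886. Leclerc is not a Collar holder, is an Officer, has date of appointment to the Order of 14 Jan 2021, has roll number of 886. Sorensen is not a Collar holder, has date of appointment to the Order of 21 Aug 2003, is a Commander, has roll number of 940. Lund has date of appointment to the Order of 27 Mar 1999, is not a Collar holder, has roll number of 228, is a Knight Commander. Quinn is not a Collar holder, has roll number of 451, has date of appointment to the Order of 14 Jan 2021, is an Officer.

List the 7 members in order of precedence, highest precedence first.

Lund, Marchetti, Sorensen, Quinn, Leclerc, Okafor, Romero

By grade within the Order: Lund and Marchetti (Knight Commander); then Sorensen (Commander); then Quinn, Leclerc, Okafor and Romero (Officer).
Lund and Marchetti both have date of appointment to the Order 27 Mar 1999, so the next rule applies.
Lund and Marchetti are each not a Collar holder, so the next rule applies.
Lund and Marchetti both have roll number 228, so the next rule applies.
Among Lund and Marchetti, alphabetically by surname: Lund before Marchetti.
Quinn, Leclerc, Okafor and Romero all have date of appointment to the Order 14 Jan 2021, so the next rule applies.
Quinn, Leclerc, Okafor and Romero are each not a Collar holder, so the next rule applies.
Among Quinn, Leclerc, Okafor and Romero, by roll number (lower first): Quinn (451) before Leclerc, Okafor and Romero (886).
Among Leclerc, Okafor and Romero, alphabetically by surname: Leclerc before Okafor before Romero.
Full order: Lund, Marchetti, Sorensen, Quinn, Leclerc, Okafor, Romero.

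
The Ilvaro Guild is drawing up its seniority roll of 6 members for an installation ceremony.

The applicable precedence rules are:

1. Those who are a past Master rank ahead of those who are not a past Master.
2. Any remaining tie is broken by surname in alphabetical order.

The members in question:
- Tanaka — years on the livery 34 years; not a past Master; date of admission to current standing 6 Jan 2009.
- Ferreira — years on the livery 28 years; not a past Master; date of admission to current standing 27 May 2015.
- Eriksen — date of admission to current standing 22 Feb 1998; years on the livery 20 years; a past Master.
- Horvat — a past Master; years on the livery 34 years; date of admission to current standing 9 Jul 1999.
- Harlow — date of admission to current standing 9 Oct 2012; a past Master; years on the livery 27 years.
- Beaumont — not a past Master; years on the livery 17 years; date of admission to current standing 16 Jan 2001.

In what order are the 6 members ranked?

By the first rule: Eriksen, Harlow and Horvat (each a past Master); then Beaumont, Ferreira and Tanaka (each not a past Master).
Among Eriksen, Harlow and Horvat, alphabetically by surname: Eriksen before Harlow before Horvat.
Among Beaumont, Ferreira and Tanaka, alphabetically by surname: Beaumont before Ferreira before Tanaka.
Full order: Eriksen, Harlow, Horvat, Beaumont, Ferreira, Tanaka.

Eriksen, Harlow, Horvat, Beaumont, Ferreira, Tanaka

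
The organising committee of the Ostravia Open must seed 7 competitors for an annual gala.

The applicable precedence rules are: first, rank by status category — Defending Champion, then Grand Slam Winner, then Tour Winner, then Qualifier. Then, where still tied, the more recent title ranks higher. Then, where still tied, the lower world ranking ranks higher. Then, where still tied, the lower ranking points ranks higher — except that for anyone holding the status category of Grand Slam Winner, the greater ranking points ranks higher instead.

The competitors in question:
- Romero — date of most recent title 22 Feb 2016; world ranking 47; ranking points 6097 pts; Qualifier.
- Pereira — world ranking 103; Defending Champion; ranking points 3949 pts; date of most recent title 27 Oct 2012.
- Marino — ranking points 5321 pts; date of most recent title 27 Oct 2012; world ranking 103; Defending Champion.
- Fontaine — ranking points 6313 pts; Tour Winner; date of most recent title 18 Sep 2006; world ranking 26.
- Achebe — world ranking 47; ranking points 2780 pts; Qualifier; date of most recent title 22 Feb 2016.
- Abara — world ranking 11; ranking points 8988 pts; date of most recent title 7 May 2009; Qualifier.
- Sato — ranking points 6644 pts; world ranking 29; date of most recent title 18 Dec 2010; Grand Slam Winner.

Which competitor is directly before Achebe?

Fontaine

By status category: Pereira and Marino (Defending Champion); then Sato (Grand Slam Winner); then Fontaine (Tour Winner); then Achebe, Romero and Abara (Qualifier).
Pereira and Marino both have date of most recent title 27 Oct 2012, so the next rule applies.
Pereira and Marino both have world ranking 103, so the next rule applies.
Among Pereira and Marino, by ranking points (lower first): Pereira (3949 pts) before Marino (5321 pts).
Among Achebe, Romero and Abara, by date of most recent title (later first): Achebe and Romero (22 Feb 2016) before Abara (7 May 2009).
Achebe and Romero both have world ranking 47, so the next rule applies.
Among Achebe and Romero, by ranking points (lower first): Achebe (2780 pts) before Romero (6097 pts).
Order: Pereira, Marino, Sato, Fontaine, Achebe, Romero, Abara.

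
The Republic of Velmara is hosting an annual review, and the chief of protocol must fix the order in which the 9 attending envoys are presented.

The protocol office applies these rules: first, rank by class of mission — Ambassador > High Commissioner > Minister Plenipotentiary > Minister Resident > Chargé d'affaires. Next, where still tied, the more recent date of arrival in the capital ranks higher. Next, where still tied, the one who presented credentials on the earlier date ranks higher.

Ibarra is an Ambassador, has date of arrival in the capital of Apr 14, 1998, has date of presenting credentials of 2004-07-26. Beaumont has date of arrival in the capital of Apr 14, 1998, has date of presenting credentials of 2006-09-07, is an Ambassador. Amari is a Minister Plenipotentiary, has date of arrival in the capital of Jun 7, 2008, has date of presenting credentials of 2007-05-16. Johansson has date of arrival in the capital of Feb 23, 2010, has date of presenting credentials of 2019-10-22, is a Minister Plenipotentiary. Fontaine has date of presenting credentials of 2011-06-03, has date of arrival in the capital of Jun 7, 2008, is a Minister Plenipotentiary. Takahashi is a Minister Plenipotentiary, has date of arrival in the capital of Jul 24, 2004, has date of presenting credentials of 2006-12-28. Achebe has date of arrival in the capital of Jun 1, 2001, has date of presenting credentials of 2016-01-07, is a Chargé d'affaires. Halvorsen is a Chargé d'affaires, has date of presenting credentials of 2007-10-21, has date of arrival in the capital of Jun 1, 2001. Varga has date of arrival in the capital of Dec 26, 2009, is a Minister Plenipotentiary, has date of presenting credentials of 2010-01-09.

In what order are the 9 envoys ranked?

By class of mission: Ibarra and Beaumont (Ambassador); then Johansson, Varga, Amari, Fontaine and Takahashi (Minister Plenipotentiary); then Halvorsen and Achebe (Chargé d'affaires).
Ibarra and Beaumont both have date of arrival in the capital Apr 14, 1998, so the next rule applies.
Among Ibarra and Beaumont, by date of presenting credentials (earlier first): Ibarra (2004-07-26) before Beaumont (2006-09-07).
Among Johansson, Varga, Amari, Fontaine and Takahashi, by date of arrival in the capital (later first): Johansson (Feb 23, 2010) before Varga (Dec 26, 2009) before Amari and Fontaine (Jun 7, 2008) before Takahashi (Jul 24, 2004).
Among Amari and Fontaine, by date of presenting credentials (earlier first): Amari (2007-05-16) before Fontaine (2011-06-03).
Halvorsen and Achebe both have date of arrival in the capital Jun 1, 2001, so the next rule applies.
Among Halvorsen and Achebe, by date of presenting credentials (earlier first): Halvorsen (2007-10-21) before Achebe (2016-01-07).
Full order: Ibarra, Beaumont, Johansson, Varga, Amari, Fontaine, Takahashi, Halvorsen, Achebe.

Ibarra, Beaumont, Johansson, Varga, Amari, Fontaine, Takahashi, Halvorsen, Achebe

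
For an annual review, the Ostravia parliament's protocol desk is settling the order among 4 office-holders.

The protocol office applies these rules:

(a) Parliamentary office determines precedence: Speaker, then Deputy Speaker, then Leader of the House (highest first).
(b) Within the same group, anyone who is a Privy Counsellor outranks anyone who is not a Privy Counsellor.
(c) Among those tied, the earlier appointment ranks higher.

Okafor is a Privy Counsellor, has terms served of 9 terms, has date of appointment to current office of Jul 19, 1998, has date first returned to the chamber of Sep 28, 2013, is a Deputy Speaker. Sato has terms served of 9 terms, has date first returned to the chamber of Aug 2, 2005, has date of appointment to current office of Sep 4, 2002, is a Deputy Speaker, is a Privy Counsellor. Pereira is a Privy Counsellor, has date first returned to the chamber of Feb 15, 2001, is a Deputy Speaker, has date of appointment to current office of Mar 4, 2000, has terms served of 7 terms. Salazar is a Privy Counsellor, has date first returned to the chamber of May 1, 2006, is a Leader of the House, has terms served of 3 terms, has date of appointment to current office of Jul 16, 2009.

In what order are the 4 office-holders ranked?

Okafor, Pereira, Sato, Salazar

By parliamentary office: Okafor, Pereira and Sato (Deputy Speaker); then Salazar (Leader of the House).
Okafor, Pereira and Sato are each a Privy Counsellor, so the next rule applies.
Among Okafor, Pereira and Sato, by date of appointment to current office (earlier first): Okafor (Jul 19, 1998) before Pereira (Mar 4, 2000) before Sato (Sep 4, 2002).
Full order: Okafor, Pereira, Sato, Salazar.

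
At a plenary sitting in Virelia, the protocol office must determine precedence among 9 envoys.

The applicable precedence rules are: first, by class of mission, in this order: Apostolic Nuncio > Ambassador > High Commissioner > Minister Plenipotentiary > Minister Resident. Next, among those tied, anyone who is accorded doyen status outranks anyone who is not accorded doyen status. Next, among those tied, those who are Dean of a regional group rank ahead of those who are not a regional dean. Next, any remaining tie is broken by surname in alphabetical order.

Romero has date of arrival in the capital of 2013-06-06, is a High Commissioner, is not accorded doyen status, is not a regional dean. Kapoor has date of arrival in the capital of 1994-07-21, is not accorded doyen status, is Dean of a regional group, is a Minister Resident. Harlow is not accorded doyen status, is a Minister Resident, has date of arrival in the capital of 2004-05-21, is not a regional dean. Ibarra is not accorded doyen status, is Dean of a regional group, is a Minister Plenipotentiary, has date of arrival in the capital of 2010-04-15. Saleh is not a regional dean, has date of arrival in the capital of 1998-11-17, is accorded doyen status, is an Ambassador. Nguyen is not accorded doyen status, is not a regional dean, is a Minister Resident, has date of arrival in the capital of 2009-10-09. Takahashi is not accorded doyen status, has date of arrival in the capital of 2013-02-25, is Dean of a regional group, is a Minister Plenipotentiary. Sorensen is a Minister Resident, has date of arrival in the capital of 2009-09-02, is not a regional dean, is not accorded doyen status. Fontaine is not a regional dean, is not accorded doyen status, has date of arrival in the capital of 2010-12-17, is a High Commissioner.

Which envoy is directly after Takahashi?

Kapoor

By class of mission: Saleh (Ambassador); then Fontaine and Romero (High Commissioner); then Ibarra and Takahashi (Minister Plenipotentiary); then Kapoor, Harlow, Nguyen and Sorensen (Minister Resident).
Fontaine and Romero are each not accorded doyen status, so the next rule applies.
Fontaine and Romero are each not a regional dean, so the next rule applies.
Among Fontaine and Romero, alphabetically by surname: Fontaine before Romero.
Ibarra and Takahashi are each not accorded doyen status, so the next rule applies.
Ibarra and Takahashi are each Dean of a regional group, so the next rule applies.
Among Ibarra and Takahashi, alphabetically by surname: Ibarra before Takahashi.
Kapoor, Harlow, Nguyen and Sorensen are each not accorded doyen status, so the next rule applies.
Among Kapoor, Harlow, Nguyen and Sorensen, Dean of a regional group before not a regional dean: Kapoor (Dean of a regional group) before Harlow, Nguyen and Sorensen (not a regional dean).
Among Harlow, Nguyen and Sorensen, alphabetically by surname: Harlow before Nguyen before Sorensen.
Order: Saleh, Fontaine, Romero, Ibarra, Takahashi, Kapoor, Harlow, Nguyen, Sorensen.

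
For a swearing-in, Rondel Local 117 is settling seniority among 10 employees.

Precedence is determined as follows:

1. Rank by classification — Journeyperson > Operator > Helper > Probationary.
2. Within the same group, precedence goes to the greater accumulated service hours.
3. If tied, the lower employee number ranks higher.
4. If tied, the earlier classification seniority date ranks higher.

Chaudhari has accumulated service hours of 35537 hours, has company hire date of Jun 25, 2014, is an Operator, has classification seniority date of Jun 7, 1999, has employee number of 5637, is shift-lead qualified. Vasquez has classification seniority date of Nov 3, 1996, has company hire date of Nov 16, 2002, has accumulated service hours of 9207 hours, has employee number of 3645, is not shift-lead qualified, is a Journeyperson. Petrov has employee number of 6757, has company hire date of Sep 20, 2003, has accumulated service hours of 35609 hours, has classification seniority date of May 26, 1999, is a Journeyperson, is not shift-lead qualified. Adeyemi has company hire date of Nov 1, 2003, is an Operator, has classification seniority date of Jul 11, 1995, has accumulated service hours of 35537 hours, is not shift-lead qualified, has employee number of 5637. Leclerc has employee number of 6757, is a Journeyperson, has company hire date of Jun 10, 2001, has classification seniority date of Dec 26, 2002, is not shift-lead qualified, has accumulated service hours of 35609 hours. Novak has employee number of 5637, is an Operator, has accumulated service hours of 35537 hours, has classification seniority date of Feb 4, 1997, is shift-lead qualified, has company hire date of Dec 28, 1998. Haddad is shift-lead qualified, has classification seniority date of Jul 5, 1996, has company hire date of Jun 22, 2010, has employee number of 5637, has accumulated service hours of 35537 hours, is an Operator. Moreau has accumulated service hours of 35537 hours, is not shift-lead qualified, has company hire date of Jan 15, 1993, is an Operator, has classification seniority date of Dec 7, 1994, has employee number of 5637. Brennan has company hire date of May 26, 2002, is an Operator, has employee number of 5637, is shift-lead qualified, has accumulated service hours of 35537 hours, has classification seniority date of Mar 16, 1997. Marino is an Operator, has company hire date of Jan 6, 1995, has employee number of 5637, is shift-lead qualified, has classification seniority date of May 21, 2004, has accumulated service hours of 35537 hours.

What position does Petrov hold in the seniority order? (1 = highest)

1

By classification: Petrov, Leclerc and Vasquez (Journeyperson); then Moreau, Adeyemi, Haddad, Novak, Brennan, Chaudhari and Marino (Operator).
Among Petrov, Leclerc and Vasquez, by accumulated service hours (higher first): Petrov and Leclerc (35609 hours) before Vasquez (9207 hours).
Petrov and Leclerc both have employee number 6757, so the next rule applies.
Among Petrov and Leclerc, by classification seniority date (earlier first): Petrov (May 26, 1999) before Leclerc (Dec 26, 2002).
Moreau, Adeyemi, Haddad, Novak, Brennan, Chaudhari and Marino all have accumulated service hours 35537 hours, so the next rule applies.
Moreau, Adeyemi, Haddad, Novak, Brennan, Chaudhari and Marino all have employee number 5637, so the next rule applies.
Among Moreau, Adeyemi, Haddad, Novak, Brennan, Chaudhari and Marino, by classification seniority date (earlier first): Moreau (Dec 7, 1994) before Adeyemi (Jul 11, 1995) before Haddad (Jul 5, 1996) before Novak (Feb 4, 1997) before Brennan (Mar 16, 1997) before Chaudhari (Jun 7, 1999) before Marino (May 21, 2004).
Order: Petrov, Leclerc, Vasquez, Moreau, Adeyemi, Haddad, Novak, Brennan, Chaudhari, Marino. So position 1.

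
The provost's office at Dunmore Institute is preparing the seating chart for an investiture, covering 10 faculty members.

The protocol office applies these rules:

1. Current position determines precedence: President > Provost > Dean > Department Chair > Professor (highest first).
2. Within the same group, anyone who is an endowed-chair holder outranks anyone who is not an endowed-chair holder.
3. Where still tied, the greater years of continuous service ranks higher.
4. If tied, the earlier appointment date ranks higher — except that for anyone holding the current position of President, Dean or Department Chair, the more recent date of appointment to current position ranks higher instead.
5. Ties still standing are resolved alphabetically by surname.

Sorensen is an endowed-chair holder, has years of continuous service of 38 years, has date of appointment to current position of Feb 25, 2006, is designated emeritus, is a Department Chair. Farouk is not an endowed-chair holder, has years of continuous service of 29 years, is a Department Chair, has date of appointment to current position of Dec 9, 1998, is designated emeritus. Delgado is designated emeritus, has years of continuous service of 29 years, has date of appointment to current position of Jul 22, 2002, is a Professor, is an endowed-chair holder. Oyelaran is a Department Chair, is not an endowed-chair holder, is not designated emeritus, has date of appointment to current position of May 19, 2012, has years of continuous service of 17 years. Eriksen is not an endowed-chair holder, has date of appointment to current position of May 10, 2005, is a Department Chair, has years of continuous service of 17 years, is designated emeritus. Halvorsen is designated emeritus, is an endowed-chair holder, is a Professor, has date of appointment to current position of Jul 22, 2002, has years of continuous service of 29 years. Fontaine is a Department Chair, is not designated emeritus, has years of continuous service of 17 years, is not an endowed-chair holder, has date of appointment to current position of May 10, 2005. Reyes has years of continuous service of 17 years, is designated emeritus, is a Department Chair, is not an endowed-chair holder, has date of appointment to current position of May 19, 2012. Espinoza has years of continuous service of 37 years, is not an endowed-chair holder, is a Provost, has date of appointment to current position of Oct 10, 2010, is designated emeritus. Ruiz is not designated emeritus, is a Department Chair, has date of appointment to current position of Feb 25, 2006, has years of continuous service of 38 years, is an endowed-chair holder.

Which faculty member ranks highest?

Espinoza

By current position: Espinoza (Provost); then Ruiz, Sorensen, Farouk, Oyelaran, Reyes, Eriksen and Fontaine (Department Chair); then Delgado and Halvorsen (Professor).
Among Ruiz, Sorensen, Farouk, Oyelaran, Reyes, Eriksen and Fontaine, an endowed-chair holder before not an endowed-chair holder: Ruiz and Sorensen (an endowed-chair holder) before Farouk, Oyelaran, Reyes, Eriksen and Fontaine (not an endowed-chair holder).
Ruiz and Sorensen both have years of continuous service 38 years, so the next rule applies.
Ruiz and Sorensen both have date of appointment to current position Feb 25, 2006, so the next rule applies.
Among Ruiz and Sorensen, alphabetically by surname: Ruiz before Sorensen.
Among Farouk, Oyelaran, Reyes, Eriksen and Fontaine, by years of continuous service (higher first): Farouk (29 years) before Oyelaran, Reyes, Eriksen and Fontaine (17 years).
Among Oyelaran, Reyes, Eriksen and Fontaine, by date of appointment to current position (later first) (reversed rule for this group): Oyelaran and Reyes (May 19, 2012) before Eriksen and Fontaine (May 10, 2005).
Among Oyelaran and Reyes, alphabetically by surname: Oyelaran before Reyes.
Among Eriksen and Fontaine, alphabetically by surname: Eriksen before Fontaine.
Delgado and Halvorsen are each an endowed-chair holder, so the next rule applies.
Delgado and Halvorsen both have years of continuous service 29 years, so the next rule applies.
Delgado and Halvorsen both have date of appointment to current position Jul 22, 2002, so the next rule applies.
Among Delgado and Halvorsen, alphabetically by surname: Delgado before Halvorsen.
Order: Espinoza, Ruiz, Sorensen, Farouk, Oyelaran, Reyes, Eriksen, Fontaine, Delgado, Halvorsen.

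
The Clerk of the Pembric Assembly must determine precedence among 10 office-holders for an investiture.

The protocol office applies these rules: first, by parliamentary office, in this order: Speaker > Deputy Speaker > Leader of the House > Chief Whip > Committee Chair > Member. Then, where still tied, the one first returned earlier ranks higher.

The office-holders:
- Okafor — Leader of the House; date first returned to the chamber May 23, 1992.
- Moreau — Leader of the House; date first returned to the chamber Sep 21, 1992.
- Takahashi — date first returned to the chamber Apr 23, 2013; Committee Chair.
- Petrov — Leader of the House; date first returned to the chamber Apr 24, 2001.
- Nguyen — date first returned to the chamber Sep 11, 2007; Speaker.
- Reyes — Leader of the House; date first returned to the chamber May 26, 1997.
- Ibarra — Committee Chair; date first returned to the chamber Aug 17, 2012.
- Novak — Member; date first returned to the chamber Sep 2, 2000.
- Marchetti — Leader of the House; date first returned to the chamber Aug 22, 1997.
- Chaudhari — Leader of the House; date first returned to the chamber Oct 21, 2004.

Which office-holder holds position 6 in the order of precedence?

Petrov

By parliamentary office: Nguyen (Speaker); then Okafor, Moreau, Reyes, Marchetti, Petrov and Chaudhari (Leader of the House); then Ibarra and Takahashi (Committee Chair); then Novak (Member).
Among Okafor, Moreau, Reyes, Marchetti, Petrov and Chaudhari, by date first returned to the chamber (earlier first): Okafor (May 23, 1992) before Moreau (Sep 21, 1992) before Reyes (May 26, 1997) before Marchetti (Aug 22, 1997) before Petrov (Apr 24, 2001) before Chaudhari (Oct 21, 2004).
Among Ibarra and Takahashi, by date first returned to the chamber (earlier first): Ibarra (Aug 17, 2012) before Takahashi (Apr 23, 2013).
Order: Nguyen, Okafor, Moreau, Reyes, Marchetti, Petrov, Chaudhari, Ibarra, Takahashi, Novak.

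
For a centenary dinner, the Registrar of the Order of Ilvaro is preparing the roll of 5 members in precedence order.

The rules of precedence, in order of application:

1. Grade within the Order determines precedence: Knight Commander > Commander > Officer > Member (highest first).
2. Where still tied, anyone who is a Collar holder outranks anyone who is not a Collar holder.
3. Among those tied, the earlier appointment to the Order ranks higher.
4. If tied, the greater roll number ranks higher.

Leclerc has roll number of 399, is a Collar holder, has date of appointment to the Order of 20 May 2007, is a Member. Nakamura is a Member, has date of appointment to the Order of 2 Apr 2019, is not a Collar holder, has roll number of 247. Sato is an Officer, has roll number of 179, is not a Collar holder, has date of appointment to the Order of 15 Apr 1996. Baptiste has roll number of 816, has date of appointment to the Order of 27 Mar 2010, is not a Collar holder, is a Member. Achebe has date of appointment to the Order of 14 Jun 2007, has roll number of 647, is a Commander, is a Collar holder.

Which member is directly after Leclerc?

Baptiste

By grade within the Order: Achebe (Commander); then Sato (Officer); then Leclerc, Baptiste and Nakamura (Member).
Among Leclerc, Baptiste and Nakamura, a Collar holder before not a Collar holder: Leclerc (a Collar holder) before Baptiste and Nakamura (not a Collar holder).
Among Baptiste and Nakamura, by date of appointment to the Order (earlier first): Baptiste (27 Mar 2010) before Nakamura (2 Apr 2019).
Order: Achebe, Sato, Leclerc, Baptiste, Nakamura.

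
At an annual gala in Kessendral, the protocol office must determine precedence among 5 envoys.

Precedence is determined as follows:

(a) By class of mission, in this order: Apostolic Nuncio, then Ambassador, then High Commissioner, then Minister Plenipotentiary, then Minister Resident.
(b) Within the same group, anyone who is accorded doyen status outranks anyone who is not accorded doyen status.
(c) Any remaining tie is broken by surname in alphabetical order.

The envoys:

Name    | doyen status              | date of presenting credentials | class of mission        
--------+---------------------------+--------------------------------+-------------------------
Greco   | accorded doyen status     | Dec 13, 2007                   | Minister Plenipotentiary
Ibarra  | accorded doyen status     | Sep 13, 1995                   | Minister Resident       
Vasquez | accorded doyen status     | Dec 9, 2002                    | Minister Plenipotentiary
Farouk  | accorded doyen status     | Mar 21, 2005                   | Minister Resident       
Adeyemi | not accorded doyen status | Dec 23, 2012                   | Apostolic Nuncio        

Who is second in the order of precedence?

Greco

By class of mission: Adeyemi (Apostolic Nuncio); then Greco and Vasquez (Minister Plenipotentiary); then Farouk and Ibarra (Minister Resident).
Greco and Vasquez are each accorded doyen status, so the next rule applies.
Among Greco and Vasquez, alphabetically by surname: Greco before Vasquez.
Farouk and Ibarra are each accorded doyen status, so the next rule applies.
Among Farouk and Ibarra, alphabetically by surname: Farouk before Ibarra.
Order: Adeyemi, Greco, Vasquez, Farouk, Ibarra.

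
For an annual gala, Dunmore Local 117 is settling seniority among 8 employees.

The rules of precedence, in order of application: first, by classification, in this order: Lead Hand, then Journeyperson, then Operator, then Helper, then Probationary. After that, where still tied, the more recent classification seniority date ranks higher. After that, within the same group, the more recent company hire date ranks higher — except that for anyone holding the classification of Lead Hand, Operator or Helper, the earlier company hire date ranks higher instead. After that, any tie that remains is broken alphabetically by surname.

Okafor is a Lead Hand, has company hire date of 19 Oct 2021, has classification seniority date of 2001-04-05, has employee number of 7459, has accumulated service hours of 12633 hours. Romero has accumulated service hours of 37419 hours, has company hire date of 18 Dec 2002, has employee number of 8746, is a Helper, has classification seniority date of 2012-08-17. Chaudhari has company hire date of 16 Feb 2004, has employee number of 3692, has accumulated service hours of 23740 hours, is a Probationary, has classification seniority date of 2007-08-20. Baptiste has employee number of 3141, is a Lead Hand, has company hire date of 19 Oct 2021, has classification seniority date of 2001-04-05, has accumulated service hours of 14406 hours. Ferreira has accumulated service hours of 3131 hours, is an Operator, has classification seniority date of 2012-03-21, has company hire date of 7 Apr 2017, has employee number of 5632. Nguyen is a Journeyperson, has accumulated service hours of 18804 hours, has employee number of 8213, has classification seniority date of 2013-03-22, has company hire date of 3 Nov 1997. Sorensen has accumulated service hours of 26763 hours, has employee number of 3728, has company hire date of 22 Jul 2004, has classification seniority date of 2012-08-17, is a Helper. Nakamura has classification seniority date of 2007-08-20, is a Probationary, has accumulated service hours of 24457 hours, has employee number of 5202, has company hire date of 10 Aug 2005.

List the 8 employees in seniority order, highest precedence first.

By classification: Baptiste and Okafor (Lead Hand); then Nguyen (Journeyperson); then Ferreira (Operator); then Romero and Sorensen (Helper); then Nakamura and Chaudhari (Probationary).
Baptiste and Okafor both have classification seniority date 2001-04-05, so the next rule applies.
Baptiste and Okafor both have company hire date 19 Oct 2021, so the next rule applies.
Among Baptiste and Okafor, alphabetically by surname: Baptiste before Okafor.
Romero and Sorensen both have classification seniority date 2012-08-17, so the next rule applies.
Among Romero and Sorensen, by company hire date (earlier first) (reversed rule for this group): Romero (18 Dec 2002) before Sorensen (22 Jul 2004).
Nakamura and Chaudhari both have classification seniority date 2007-08-20, so the next rule applies.
Among Nakamura and Chaudhari, by company hire date (later first): Nakamura (10 Aug 2005) before Chaudhari (16 Feb 2004).
Full order: Baptiste, Okafor, Nguyen, Ferreira, Romero, Sorensen, Nakamura, Chaudhari.

Baptiste, Okafor, Nguyen, Ferreira, Romero, Sorensen, Nakamura, Chaudhari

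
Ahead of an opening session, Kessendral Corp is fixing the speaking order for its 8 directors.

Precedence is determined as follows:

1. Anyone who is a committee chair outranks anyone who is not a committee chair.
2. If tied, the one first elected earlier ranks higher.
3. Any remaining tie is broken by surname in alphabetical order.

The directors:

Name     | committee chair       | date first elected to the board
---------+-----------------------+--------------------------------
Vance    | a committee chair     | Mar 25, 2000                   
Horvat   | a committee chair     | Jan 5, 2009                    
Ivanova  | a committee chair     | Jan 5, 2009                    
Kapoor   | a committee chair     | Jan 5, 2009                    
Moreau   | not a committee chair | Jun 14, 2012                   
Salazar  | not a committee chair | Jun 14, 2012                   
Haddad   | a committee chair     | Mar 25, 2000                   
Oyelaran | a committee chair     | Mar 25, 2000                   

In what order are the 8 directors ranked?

By the first rule: Haddad, Oyelaran, Vance, Horvat, Ivanova and Kapoor (each a committee chair); then Moreau and Salazar (both not a committee chair).
Among Haddad, Oyelaran, Vance, Horvat, Ivanova and Kapoor, by date first elected to the board (earlier first): Haddad, Oyelaran and Vance (Mar 25, 2000) before Horvat, Ivanova and Kapoor (Jan 5, 2009).
Among Haddad, Oyelaran and Vance, alphabetically by surname: Haddad before Oyelaran before Vance.
Among Horvat, Ivanova and Kapoor, alphabetically by surname: Horvat before Ivanova before Kapoor.
Moreau and Salazar both have date first elected to the board Jun 14, 2012, so the next rule applies.
Among Moreau and Salazar, alphabetically by surname: Moreau before Salazar.
Full order: Haddad, Oyelaran, Vance, Horvat, Ivanova, Kapoor, Moreau, Salazar.

Haddad, Oyelaran, Vance, Horvat, Ivanova, Kapoor, Moreau, Salazar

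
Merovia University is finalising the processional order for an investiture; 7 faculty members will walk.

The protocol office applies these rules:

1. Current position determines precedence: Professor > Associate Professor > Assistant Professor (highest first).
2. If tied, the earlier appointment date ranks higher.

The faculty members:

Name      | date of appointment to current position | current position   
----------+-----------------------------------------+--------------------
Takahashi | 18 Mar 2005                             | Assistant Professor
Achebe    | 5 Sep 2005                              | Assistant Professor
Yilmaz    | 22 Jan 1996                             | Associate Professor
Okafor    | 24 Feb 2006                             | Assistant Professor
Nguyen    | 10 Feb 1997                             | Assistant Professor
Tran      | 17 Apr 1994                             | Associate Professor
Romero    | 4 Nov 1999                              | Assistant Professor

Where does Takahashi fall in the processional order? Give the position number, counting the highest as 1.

5

By current position: Tran and Yilmaz (Associate Professor); then Nguyen, Romero, Takahashi, Achebe and Okafor (Assistant Professor).
Among Tran and Yilmaz, by date of appointment to current position (earlier first): Tran (17 Apr 1994) before Yilmaz (22 Jan 1996).
Among Nguyen, Romero, Takahashi, Achebe and Okafor, by date of appointment to current position (earlier first): Nguyen (10 Feb 1997) before Romero (4 Nov 1999) before Takahashi (18 Mar 2005) before Achebe (5 Sep 2005) before Okafor (24 Feb 2006).
Order: Tran, Yilmaz, Nguyen, Romero, Takahashi, Achebe, Okafor. So position 5.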